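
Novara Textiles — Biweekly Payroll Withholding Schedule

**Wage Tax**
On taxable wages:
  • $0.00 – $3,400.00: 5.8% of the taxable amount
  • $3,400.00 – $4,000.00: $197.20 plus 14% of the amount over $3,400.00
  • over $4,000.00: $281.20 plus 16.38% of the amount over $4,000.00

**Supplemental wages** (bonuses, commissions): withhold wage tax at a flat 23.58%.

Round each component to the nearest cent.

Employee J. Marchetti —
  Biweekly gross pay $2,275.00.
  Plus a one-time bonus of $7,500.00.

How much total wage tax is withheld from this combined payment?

Wage Tax: taxable = $2,275.00
  5.8% × $2,275.00 = $131.95
Supplemental (23.58% flat on bonus): 23.58% × $7,500.00 = $1,768.50
Total wage tax: $131.95 + $1,768.50 = $1,900.45

$1,900.45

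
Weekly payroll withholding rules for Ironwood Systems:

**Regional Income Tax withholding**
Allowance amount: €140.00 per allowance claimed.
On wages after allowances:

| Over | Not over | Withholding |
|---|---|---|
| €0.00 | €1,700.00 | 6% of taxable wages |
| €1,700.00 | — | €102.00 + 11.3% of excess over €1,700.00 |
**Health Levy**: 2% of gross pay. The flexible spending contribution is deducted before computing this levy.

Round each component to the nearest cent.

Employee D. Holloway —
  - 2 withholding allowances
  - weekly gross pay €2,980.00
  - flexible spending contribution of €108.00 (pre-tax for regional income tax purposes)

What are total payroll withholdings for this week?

Regional Income Tax: taxable = €2,980.00 − €108.00 − 2×€140.00 = €2,592.00
  €102.00 + 11.3% × (€2,592.00 − €1,700.00) = €102.00 + 11.3% × €892.00 = €202.80
Health Levy: 2% × €2,872.00 = €57.44
Total: €202.80 + €57.44 = €260.24

€260.24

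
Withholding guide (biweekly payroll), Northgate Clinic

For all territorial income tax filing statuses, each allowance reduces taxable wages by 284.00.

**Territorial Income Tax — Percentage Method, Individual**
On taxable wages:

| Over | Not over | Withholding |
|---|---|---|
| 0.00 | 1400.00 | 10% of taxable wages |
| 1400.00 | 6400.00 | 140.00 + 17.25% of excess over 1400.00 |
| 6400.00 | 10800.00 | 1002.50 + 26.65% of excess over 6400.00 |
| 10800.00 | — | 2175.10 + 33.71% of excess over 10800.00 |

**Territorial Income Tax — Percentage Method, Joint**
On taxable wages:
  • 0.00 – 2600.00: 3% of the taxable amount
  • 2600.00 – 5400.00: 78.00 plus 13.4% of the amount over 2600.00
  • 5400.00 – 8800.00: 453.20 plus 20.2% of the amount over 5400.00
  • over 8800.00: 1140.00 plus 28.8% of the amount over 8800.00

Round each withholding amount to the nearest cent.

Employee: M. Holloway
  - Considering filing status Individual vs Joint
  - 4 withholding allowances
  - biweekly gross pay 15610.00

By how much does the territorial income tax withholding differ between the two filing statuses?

639.50

Territorial Income Tax (Individual): taxable = 15610.00 − 4×284.00 = 14474.00
  2175.10 + 33.71% × (14474.00 − 10800.00) = 2175.10 + 33.71% × 3674.00 = 3413.61
Territorial Income Tax (Joint): taxable = 15610.00 − 4×284.00 = 14474.00
  1140.00 + 28.8% × (14474.00 − 8800.00) = 1140.00 + 28.8% × 5674.00 = 2774.11
Difference: |3413.61 − 2774.11| = 639.50 (higher under Individual)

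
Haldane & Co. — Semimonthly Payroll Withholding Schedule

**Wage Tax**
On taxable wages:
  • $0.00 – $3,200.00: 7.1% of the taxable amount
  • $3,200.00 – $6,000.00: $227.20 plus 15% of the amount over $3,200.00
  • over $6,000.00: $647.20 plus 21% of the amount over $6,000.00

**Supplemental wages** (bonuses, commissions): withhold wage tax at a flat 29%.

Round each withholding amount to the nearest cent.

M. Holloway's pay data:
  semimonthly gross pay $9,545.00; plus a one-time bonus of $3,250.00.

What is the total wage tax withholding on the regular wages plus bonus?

Wage Tax: taxable = $9,545.00
  $647.20 + 21% × ($9,545.00 − $6,000.00) = $647.20 + 21% × $3,545.00 = $1,391.65
Supplemental (29% flat on bonus): 29% × $3,250.00 = $942.50
Total wage tax: $1,391.65 + $942.50 = $2,334.15

$2,334.15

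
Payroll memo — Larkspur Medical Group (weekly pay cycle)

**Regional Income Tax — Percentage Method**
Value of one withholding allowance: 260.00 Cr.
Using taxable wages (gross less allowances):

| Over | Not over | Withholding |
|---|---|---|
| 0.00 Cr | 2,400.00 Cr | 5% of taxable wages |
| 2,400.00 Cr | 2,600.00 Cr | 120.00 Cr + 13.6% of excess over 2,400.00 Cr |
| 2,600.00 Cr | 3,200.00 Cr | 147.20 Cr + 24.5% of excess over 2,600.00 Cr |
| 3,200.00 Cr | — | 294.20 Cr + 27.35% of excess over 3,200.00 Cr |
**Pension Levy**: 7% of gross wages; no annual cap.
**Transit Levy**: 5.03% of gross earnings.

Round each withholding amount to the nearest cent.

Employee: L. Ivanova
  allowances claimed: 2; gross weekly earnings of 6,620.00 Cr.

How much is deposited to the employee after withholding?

Regional Income Tax: taxable = 6,620.00 Cr − 2×260.00 Cr = 6,100.00 Cr
  294.20 Cr + 27.35% × (6,100.00 Cr − 3,200.00 Cr) = 294.20 Cr + 27.35% × 2,900.00 Cr = 1,087.35 Cr
Pension Levy: 7% × 6,620.00 Cr = 463.40 Cr
Transit Levy: 5.03% × 6,620.00 Cr = 332.99 Cr
Total withheld: 1,087.35 Cr + 463.40 Cr + 332.99 Cr = 1,883.74 Cr
Net pay: 6,620.00 Cr − 1,883.74 Cr = 4,736.26 Cr

4,736.26 Cr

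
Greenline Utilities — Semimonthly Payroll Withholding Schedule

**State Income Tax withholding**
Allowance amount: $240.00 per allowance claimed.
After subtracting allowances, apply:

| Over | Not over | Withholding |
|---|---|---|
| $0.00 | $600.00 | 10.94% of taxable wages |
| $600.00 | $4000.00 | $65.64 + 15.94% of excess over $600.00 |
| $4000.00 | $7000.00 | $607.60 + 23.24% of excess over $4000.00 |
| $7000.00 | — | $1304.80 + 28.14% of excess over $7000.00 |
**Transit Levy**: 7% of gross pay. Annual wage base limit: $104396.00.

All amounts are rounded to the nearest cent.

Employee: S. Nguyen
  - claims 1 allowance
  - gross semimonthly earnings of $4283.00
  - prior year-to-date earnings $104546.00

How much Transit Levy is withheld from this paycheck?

Transit Levy: YTD $104546.00 ≥ cap $104396.00 → $0.00

$0.00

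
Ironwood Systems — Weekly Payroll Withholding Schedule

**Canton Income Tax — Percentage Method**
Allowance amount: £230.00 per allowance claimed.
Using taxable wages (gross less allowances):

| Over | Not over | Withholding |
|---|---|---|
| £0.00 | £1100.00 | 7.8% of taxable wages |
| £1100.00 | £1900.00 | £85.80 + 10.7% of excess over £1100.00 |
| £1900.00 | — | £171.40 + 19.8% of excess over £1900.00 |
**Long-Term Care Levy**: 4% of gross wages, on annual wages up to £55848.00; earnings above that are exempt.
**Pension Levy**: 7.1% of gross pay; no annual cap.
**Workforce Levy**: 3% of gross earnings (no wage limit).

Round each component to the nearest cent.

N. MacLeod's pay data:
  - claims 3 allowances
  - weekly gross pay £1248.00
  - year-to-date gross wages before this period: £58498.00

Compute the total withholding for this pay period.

£169.57

Canton Income Tax: taxable = £1248.00 − 3×£230.00 = £558.00
  7.8% × £558.00 = £43.52
Long-Term Care Levy: YTD £58498.00 ≥ cap £55848.00 → £0.00
Pension Levy: 7.1% × £1248.00 = £88.61
Workforce Levy: 3% × £1248.00 = £37.44
Total: £43.52 + £0.00 + £88.61 + £37.44 = £169.57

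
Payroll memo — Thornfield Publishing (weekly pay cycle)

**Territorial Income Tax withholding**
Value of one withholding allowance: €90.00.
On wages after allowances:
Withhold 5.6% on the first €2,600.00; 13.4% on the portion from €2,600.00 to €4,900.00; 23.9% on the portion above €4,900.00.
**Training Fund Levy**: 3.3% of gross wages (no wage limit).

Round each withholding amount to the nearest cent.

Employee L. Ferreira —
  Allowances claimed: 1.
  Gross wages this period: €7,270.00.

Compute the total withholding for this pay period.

€1,238.63

Territorial Income Tax: taxable = €7,270.00 − 1×€90.00 = €7,180.00
  €453.80 + 23.9% × (€7,180.00 − €4,900.00) = €453.80 + 23.9% × €2,280.00 = €998.72
Training Fund Levy: 3.3% × €7,270.00 = €239.91
Total: €998.72 + €239.91 = €1,238.63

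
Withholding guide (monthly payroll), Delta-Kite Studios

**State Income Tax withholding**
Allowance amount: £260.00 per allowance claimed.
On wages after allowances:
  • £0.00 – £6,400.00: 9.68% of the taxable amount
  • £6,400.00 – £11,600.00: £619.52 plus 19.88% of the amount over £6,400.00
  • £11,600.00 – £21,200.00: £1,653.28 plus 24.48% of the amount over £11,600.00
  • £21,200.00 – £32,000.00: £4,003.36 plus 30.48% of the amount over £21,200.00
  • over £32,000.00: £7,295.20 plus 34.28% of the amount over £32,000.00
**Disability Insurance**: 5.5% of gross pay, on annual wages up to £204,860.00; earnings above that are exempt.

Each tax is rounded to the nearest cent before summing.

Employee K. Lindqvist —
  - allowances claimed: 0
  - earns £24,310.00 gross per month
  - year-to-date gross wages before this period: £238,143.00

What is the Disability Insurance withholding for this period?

Disability Insurance: YTD £238,143.00 ≥ cap £204,860.00 → £0.00

£0.00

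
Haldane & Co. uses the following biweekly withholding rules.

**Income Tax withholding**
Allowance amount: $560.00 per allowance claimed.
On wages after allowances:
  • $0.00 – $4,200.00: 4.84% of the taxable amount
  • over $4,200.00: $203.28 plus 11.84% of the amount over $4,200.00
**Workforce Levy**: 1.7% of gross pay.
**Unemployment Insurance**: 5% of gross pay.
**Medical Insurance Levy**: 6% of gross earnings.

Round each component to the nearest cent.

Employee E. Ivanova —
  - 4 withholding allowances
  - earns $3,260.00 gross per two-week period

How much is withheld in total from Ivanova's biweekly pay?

$463.39

Income Tax: taxable = $3,260.00 − 4×$560.00 = $1,020.00
  4.84% × $1,020.00 = $49.37
Workforce Levy: 1.7% × $3,260.00 = $55.42
Unemployment Insurance: 5% × $3,260.00 = $163.00
Medical Insurance Levy: 6% × $3,260.00 = $195.60
Total: $49.37 + $55.42 + $163.00 + $195.60 = $463.39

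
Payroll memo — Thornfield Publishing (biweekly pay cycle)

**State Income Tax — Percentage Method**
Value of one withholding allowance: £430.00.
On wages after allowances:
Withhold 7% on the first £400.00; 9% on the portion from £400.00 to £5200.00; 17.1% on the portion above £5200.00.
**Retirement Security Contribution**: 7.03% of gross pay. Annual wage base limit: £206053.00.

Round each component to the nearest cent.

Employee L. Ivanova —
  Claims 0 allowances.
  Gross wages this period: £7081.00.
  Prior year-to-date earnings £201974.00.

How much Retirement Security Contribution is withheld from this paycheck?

Retirement Security Contribution: cap £206053.00 − YTD £201974.00 = £4079.00 subject; 7.03% × £4079.00 = £286.75

£286.75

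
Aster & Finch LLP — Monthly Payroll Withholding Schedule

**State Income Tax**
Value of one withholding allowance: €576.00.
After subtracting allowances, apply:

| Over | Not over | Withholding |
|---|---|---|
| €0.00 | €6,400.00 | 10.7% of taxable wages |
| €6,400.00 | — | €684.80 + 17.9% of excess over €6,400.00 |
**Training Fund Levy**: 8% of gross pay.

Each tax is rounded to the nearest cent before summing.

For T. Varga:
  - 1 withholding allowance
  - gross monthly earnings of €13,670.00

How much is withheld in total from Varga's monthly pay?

€2,976.63

State Income Tax: taxable = €13,670.00 − 1×€576.00 = €13,094.00
  €684.80 + 17.9% × (€13,094.00 − €6,400.00) = €684.80 + 17.9% × €6,694.00 = €1,883.03
Training Fund Levy: 8% × €13,670.00 = €1,093.60
Total: €1,883.03 + €1,093.60 = €2,976.63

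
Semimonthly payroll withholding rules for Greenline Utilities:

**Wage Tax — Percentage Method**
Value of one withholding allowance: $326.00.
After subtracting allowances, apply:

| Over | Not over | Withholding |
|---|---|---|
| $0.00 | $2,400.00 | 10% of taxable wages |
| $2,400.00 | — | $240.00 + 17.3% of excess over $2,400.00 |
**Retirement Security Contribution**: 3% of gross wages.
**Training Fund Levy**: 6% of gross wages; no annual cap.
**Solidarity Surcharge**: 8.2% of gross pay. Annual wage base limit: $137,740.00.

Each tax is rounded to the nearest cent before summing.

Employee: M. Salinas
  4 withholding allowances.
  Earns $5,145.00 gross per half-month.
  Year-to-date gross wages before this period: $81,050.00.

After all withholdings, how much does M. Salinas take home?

Wage Tax: taxable = $5,145.00 − 4×$326.00 = $3,841.00
  $240.00 + 17.3% × ($3,841.00 − $2,400.00) = $240.00 + 17.3% × $1,441.00 = $489.29
Retirement Security Contribution: 3% × $5,145.00 = $154.35
Training Fund Levy: 6% × $5,145.00 = $308.70
Solidarity Surcharge: 8.2% × $5,145.00 = $421.89
Total withheld: $489.29 + $154.35 + $308.70 + $421.89 = $1,374.23
Net pay: $5,145.00 − $1,374.23 = $3,770.77

$3,770.77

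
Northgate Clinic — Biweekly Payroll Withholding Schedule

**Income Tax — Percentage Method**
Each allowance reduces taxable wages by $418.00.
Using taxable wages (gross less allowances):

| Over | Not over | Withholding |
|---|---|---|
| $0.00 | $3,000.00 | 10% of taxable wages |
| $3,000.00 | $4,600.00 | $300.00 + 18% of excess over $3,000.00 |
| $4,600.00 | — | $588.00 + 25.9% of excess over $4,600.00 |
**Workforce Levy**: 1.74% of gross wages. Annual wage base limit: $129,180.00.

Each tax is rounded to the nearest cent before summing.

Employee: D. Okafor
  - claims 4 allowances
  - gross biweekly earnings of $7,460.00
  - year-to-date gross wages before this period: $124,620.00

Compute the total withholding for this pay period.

Income Tax: taxable = $7,460.00 − 4×$418.00 = $5,788.00
  $588.00 + 25.9% × ($5,788.00 − $4,600.00) = $588.00 + 25.9% × $1,188.00 = $895.69
Workforce Levy: cap $129,180.00 − YTD $124,620.00 = $4,560.00 subject; 1.74% × $4,560.00 = $79.34
Total: $895.69 + $79.34 = $975.03

$975.03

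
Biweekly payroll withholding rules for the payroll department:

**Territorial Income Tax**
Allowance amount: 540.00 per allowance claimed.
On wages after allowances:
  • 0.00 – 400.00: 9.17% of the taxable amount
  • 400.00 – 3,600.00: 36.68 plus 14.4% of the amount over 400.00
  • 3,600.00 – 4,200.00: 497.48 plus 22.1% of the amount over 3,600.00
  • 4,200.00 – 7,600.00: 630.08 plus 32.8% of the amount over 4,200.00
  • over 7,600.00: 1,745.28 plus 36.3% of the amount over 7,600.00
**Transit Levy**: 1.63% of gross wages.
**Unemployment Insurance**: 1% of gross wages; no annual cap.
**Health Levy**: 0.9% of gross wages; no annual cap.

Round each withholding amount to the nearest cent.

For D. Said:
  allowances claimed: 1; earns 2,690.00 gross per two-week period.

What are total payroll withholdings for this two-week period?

383.64

Territorial Income Tax: taxable = 2,690.00 − 1×540.00 = 2,150.00
  36.68 + 14.4% × (2,150.00 − 400.00) = 36.68 + 14.4% × 1,750.00 = 288.68
Transit Levy: 1.63% × 2,690.00 = 43.85
Unemployment Insurance: 1% × 2,690.00 = 26.90
Health Levy: 0.9% × 2,690.00 = 24.21
Total: 288.68 + 43.85 + 26.90 + 24.21 = 383.64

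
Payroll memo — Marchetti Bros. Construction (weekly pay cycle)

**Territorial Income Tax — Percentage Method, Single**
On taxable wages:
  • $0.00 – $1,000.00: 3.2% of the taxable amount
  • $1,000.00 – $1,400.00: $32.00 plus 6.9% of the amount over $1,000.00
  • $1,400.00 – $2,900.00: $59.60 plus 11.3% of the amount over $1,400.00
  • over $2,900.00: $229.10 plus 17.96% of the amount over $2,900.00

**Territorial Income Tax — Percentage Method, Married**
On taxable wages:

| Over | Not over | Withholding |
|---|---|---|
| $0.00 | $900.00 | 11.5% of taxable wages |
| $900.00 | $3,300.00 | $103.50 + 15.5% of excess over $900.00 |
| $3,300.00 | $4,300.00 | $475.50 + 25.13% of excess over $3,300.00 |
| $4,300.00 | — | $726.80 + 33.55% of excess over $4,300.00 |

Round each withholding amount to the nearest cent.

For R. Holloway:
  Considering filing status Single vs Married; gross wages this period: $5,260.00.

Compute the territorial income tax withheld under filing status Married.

$1,048.88

Territorial Income Tax (Married): taxable = $5,260.00
  $726.80 + 33.55% × ($5,260.00 − $4,300.00) = $726.80 + 33.55% × $960.00 = $1,048.88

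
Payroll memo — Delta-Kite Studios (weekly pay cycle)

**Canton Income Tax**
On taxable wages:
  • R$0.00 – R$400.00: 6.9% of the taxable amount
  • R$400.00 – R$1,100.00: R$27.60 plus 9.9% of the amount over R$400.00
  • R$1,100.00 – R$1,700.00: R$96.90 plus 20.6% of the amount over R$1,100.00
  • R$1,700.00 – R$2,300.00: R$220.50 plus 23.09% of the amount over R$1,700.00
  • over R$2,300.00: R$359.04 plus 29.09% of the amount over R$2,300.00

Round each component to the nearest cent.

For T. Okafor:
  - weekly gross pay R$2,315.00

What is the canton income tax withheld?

R$363.40

Canton Income Tax: taxable = R$2,315.00
  R$359.04 + 29.09% × (R$2,315.00 − R$2,300.00) = R$359.04 + 29.09% × R$15.00 = R$363.40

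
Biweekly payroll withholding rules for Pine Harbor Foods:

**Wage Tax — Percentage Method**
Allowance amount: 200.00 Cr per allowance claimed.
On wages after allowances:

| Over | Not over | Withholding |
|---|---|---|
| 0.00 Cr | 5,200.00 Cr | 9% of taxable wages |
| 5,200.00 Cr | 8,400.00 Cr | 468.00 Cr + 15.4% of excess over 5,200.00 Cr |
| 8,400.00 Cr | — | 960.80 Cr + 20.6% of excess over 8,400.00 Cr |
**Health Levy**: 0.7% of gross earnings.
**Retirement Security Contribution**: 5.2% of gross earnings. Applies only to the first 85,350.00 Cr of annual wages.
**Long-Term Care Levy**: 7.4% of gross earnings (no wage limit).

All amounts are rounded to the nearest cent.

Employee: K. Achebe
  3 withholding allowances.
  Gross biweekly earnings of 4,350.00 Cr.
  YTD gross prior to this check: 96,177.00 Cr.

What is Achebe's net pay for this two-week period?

3,660.15 Cr

Wage Tax: taxable = 4,350.00 Cr − 3×200.00 Cr = 3,750.00 Cr
  9% × 3,750.00 Cr = 337.50 Cr
Health Levy: 0.7% × 4,350.00 Cr = 30.45 Cr
Retirement Security Contribution: YTD 96,177.00 Cr ≥ cap 85,350.00 Cr → 0.00 Cr
Long-Term Care Levy: 7.4% × 4,350.00 Cr = 321.90 Cr
Total withheld: 337.50 Cr + 30.45 Cr + 0.00 Cr + 321.90 Cr = 689.85 Cr
Net pay: 4,350.00 Cr − 689.85 Cr = 3,660.15 Cr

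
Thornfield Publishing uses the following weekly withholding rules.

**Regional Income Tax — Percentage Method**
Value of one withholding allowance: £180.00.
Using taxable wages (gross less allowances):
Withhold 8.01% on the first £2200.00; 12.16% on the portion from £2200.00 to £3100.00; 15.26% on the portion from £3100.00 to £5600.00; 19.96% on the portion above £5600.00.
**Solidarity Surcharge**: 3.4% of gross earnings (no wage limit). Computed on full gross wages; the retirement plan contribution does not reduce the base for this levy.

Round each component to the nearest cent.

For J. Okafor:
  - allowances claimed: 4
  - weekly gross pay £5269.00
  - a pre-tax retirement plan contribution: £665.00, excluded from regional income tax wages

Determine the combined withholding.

£584.45

Regional Income Tax: taxable = £5269.00 − £665.00 − 4×£180.00 = £3884.00
  £285.66 + 15.26% × (£3884.00 − £3100.00) = £285.66 + 15.26% × £784.00 = £405.30
Solidarity Surcharge: 3.4% × £5269.00 = £179.15
Total: £405.30 + £179.15 = £584.45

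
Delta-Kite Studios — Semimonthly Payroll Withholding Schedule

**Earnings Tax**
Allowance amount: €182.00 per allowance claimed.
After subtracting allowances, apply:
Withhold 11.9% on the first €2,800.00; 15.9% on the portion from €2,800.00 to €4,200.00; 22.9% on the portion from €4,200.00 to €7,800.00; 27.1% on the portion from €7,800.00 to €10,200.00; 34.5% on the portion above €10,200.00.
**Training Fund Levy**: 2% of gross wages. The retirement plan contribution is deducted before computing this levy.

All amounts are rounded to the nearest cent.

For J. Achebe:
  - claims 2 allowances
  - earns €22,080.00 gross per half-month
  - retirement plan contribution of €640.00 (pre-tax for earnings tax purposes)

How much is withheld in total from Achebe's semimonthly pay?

Earnings Tax: taxable = €22,080.00 − €640.00 − 2×€182.00 = €21,076.00
  €2,030.60 + 34.5% × (€21,076.00 − €10,200.00) = €2,030.60 + 34.5% × €10,876.00 = €5,782.82
Training Fund Levy: 2% × €21,440.00 = €428.80
Total: €5,782.82 + €428.80 = €6,211.62

€6,211.62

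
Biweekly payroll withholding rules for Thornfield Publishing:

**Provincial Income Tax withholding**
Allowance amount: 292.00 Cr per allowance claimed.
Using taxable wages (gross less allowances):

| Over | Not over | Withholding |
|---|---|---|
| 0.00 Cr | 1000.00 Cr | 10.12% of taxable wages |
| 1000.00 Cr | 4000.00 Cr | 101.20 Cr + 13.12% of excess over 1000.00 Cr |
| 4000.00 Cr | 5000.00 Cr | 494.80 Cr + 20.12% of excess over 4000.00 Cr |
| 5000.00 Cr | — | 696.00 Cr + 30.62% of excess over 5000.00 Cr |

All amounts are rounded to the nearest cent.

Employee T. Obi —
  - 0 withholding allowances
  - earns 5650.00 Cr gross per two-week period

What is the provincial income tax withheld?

Provincial Income Tax: taxable = 5650.00 Cr
  696.00 Cr + 30.62% × (5650.00 Cr − 5000.00 Cr) = 696.00 Cr + 30.62% × 650.00 Cr = 895.03 Cr

895.03 Cr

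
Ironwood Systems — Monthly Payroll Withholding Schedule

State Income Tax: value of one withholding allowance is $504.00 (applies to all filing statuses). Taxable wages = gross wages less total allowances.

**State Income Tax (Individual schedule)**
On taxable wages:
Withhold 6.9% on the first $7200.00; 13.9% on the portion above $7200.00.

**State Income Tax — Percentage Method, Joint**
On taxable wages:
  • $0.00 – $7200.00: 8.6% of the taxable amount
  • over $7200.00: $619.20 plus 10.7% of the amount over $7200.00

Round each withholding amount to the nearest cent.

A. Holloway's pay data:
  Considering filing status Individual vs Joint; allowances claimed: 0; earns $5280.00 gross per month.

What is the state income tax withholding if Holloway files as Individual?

$364.32

State Income Tax (Individual): taxable = $5280.00
  6.9% × $5280.00 = $364.32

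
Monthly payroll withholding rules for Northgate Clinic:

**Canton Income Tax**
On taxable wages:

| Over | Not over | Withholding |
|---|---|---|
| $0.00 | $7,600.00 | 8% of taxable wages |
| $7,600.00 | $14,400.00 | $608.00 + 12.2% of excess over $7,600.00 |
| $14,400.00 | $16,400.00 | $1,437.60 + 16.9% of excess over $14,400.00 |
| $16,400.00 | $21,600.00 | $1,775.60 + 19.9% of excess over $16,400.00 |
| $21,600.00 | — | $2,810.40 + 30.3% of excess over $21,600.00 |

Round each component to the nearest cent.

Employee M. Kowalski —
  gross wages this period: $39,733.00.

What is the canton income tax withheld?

$8,304.70

Canton Income Tax: taxable = $39,733.00
  $2,810.40 + 30.3% × ($39,733.00 − $21,600.00) = $2,810.40 + 30.3% × $18,133.00 = $8,304.70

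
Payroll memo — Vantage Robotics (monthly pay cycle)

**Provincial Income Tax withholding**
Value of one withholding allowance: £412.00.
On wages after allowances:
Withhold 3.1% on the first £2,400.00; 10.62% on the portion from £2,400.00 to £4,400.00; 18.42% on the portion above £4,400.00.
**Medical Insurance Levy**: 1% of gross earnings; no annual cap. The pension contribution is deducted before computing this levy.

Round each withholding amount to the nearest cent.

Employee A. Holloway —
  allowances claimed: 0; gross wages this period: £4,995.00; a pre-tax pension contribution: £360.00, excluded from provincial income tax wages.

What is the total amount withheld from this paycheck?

£376.44

Provincial Income Tax: taxable = £4,995.00 − £360.00 = £4,635.00
  £286.80 + 18.42% × (£4,635.00 − £4,400.00) = £286.80 + 18.42% × £235.00 = £330.09
Medical Insurance Levy: 1% × £4,635.00 = £46.35
Total: £330.09 + £46.35 = £376.44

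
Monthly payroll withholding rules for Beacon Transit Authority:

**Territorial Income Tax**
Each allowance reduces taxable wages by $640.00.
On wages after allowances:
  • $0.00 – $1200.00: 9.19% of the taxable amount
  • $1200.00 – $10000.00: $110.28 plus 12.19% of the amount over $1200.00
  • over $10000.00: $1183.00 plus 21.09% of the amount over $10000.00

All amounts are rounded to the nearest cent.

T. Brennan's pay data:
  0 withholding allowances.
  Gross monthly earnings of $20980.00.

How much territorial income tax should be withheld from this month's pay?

Territorial Income Tax: taxable = $20980.00
  $1183.00 + 21.09% × ($20980.00 − $10000.00) = $1183.00 + 21.09% × $10980.00 = $3498.68

$3498.68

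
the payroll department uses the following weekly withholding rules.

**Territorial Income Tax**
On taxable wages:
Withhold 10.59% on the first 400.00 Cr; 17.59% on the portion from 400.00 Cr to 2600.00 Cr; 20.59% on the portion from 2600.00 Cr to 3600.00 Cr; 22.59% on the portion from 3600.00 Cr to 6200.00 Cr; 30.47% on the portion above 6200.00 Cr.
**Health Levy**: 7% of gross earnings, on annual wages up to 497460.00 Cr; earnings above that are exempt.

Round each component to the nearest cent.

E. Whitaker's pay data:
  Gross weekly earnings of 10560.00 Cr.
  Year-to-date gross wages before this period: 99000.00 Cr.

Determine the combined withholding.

Territorial Income Tax: taxable = 10560.00 Cr
  1222.58 Cr + 30.47% × (10560.00 Cr − 6200.00 Cr) = 1222.58 Cr + 30.47% × 4360.00 Cr = 2551.07 Cr
Health Levy: 7% × 10560.00 Cr = 739.20 Cr
Total: 2551.07 Cr + 739.20 Cr = 3290.27 Cr

3290.27 Cr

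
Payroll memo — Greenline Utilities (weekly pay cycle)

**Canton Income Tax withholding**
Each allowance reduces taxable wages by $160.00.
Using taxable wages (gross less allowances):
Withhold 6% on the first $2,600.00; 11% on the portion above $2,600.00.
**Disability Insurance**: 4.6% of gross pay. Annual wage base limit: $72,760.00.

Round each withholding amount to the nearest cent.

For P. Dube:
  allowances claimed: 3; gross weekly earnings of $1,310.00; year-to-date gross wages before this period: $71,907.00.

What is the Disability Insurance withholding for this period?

$39.24

Disability Insurance: cap $72,760.00 − YTD $71,907.00 = $853.00 subject; 4.6% × $853.00 = $39.24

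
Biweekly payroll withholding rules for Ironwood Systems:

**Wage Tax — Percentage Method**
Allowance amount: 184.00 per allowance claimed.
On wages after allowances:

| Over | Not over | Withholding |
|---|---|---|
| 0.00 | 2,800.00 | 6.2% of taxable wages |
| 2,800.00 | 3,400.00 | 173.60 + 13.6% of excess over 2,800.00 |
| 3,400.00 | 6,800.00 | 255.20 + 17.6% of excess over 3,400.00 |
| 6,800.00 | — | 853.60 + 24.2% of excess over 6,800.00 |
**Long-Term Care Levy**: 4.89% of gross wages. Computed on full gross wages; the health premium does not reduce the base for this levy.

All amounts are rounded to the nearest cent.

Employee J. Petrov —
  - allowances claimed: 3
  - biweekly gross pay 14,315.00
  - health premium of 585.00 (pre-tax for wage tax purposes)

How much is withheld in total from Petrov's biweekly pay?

Wage Tax: taxable = 14,315.00 − 585.00 − 3×184.00 = 13,178.00
  853.60 + 24.2% × (13,178.00 − 6,800.00) = 853.60 + 24.2% × 6,378.00 = 2,397.08
Long-Term Care Levy: 4.89% × 14,315.00 = 700.00
Total: 2,397.08 + 700.00 = 3,097.08

3,097.08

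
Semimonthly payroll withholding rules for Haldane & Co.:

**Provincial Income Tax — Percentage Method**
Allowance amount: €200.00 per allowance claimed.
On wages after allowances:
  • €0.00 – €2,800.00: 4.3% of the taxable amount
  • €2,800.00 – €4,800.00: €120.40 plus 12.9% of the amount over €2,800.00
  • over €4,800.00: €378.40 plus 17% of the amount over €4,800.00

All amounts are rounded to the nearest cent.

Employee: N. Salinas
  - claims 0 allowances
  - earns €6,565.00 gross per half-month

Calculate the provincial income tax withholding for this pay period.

Provincial Income Tax: taxable = €6,565.00
  €378.40 + 17% × (€6,565.00 − €4,800.00) = €378.40 + 17% × €1,765.00 = €678.45

€678.45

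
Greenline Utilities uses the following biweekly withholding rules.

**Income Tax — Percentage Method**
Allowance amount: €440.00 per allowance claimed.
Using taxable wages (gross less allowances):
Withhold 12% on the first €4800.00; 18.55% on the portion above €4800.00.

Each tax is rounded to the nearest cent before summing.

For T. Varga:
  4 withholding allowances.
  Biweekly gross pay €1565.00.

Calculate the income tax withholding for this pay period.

Income Tax: taxable = €1565.00 − 4×€440.00 = €-195.00
  Taxable ≤ 0 → €0.00

€0.00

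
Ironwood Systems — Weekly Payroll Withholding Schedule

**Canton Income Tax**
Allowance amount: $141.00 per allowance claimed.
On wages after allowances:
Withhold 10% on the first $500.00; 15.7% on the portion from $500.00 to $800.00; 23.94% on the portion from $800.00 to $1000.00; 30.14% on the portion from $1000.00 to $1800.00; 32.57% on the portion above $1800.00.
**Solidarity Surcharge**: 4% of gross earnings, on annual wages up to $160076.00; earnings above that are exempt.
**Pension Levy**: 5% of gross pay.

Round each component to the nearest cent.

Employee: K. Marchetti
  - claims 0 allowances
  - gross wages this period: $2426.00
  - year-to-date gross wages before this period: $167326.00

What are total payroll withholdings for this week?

Canton Income Tax: taxable = $2426.00
  $386.10 + 32.57% × ($2426.00 − $1800.00) = $386.10 + 32.57% × $626.00 = $589.99
Solidarity Surcharge: YTD $167326.00 ≥ cap $160076.00 → $0.00
Pension Levy: 5% × $2426.00 = $121.30
Total: $589.99 + $0.00 + $121.30 = $711.29

$711.29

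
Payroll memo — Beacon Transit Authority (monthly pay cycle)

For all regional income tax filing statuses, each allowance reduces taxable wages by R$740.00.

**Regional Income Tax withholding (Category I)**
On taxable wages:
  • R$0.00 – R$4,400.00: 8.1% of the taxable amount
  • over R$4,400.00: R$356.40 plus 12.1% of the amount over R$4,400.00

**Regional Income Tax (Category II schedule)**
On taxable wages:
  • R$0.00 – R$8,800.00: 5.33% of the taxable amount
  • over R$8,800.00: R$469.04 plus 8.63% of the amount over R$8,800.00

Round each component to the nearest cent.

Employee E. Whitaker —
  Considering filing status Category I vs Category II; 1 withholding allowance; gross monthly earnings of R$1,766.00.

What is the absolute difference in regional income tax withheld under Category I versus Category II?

Regional Income Tax (Category I): taxable = R$1,766.00 − 1×R$740.00 = R$1,026.00
  8.1% × R$1,026.00 = R$83.11
Regional Income Tax (Category II): taxable = R$1,766.00 − 1×R$740.00 = R$1,026.00
  5.33% × R$1,026.00 = R$54.69
Difference: |R$83.11 − R$54.69| = R$28.42 (higher under Category I)

R$28.42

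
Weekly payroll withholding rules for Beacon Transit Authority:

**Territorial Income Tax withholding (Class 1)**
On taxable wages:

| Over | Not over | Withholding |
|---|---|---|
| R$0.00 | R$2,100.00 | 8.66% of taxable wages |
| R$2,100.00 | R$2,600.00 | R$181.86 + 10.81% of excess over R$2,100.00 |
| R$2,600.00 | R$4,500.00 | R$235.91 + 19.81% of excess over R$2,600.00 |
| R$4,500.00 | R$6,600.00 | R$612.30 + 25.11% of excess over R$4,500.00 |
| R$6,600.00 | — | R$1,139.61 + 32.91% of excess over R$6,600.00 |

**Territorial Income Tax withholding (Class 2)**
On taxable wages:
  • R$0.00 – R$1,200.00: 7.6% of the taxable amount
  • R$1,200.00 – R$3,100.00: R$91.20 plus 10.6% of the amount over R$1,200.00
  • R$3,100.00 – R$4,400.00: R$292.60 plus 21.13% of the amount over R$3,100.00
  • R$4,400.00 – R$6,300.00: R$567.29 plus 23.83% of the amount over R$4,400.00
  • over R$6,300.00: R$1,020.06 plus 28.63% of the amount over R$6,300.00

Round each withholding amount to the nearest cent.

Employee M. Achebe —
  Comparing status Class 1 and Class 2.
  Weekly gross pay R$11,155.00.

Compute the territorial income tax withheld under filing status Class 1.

Territorial Income Tax (Class 1): taxable = R$11,155.00
  R$1,139.61 + 32.91% × (R$11,155.00 − R$6,600.00) = R$1,139.61 + 32.91% × R$4,555.00 = R$2,638.66

R$2,638.66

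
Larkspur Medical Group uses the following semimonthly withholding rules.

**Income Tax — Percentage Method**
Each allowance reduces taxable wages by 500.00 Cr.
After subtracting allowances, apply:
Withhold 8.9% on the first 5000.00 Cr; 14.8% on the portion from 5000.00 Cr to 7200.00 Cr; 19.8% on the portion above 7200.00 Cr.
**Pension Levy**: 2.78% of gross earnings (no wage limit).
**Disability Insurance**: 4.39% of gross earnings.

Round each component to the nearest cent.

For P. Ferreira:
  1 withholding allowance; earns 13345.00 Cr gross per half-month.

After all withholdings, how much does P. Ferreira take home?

10499.85 Cr

Income Tax: taxable = 13345.00 Cr − 1×500.00 Cr = 12845.00 Cr
  770.60 Cr + 19.8% × (12845.00 Cr − 7200.00 Cr) = 770.60 Cr + 19.8% × 5645.00 Cr = 1888.31 Cr
Pension Levy: 2.78% × 13345.00 Cr = 370.99 Cr
Disability Insurance: 4.39% × 13345.00 Cr = 585.85 Cr
Total withheld: 1888.31 Cr + 370.99 Cr + 585.85 Cr = 2845.15 Cr
Net pay: 13345.00 Cr − 2845.15 Cr = 10499.85 Cr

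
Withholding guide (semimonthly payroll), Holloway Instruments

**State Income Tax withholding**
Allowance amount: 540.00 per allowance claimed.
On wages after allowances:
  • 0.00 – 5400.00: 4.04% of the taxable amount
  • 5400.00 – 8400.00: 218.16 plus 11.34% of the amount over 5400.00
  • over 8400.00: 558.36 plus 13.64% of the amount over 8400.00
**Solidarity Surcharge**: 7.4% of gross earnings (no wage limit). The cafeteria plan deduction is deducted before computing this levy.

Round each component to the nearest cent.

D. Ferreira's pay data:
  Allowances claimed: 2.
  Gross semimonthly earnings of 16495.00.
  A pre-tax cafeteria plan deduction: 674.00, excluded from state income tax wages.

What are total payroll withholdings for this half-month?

2594.02

State Income Tax: taxable = 16495.00 − 674.00 − 2×540.00 = 14741.00
  558.36 + 13.64% × (14741.00 − 8400.00) = 558.36 + 13.64% × 6341.00 = 1423.27
Solidarity Surcharge: 7.4% × 15821.00 = 1170.75
Total: 1423.27 + 1170.75 = 2594.02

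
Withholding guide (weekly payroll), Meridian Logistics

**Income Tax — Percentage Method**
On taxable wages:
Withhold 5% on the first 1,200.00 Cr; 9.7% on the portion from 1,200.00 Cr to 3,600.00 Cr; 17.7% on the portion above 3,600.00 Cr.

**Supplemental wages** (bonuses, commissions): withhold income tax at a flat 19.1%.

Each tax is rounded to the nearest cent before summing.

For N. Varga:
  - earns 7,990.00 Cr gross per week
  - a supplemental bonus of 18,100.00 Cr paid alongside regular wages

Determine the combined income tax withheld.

4,526.93 Cr

Income Tax: taxable = 7,990.00 Cr
  292.80 Cr + 17.7% × (7,990.00 Cr − 3,600.00 Cr) = 292.80 Cr + 17.7% × 4,390.00 Cr = 1,069.83 Cr
Supplemental (19.1% flat on bonus): 19.1% × 18,100.00 Cr = 3,457.10 Cr
Total income tax: 1,069.83 Cr + 3,457.10 Cr = 4,526.93 Cr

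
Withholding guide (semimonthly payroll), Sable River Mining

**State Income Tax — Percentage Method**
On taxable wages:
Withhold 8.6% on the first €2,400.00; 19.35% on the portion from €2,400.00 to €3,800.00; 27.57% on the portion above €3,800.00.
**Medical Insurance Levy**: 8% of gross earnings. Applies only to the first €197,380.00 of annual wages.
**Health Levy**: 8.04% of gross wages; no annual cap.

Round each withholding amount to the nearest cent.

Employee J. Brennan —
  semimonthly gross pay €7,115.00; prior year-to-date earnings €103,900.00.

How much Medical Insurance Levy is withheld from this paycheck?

€569.20

Medical Insurance Levy: 8% × €7,115.00 = €569.20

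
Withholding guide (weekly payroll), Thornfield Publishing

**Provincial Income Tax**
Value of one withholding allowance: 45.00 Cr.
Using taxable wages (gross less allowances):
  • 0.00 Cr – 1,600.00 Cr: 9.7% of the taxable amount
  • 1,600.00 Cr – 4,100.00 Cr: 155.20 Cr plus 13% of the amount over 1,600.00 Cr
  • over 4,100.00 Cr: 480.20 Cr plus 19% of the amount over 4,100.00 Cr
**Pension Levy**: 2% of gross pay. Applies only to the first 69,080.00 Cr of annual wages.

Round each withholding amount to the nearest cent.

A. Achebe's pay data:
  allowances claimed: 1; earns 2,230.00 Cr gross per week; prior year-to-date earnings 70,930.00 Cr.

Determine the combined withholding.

231.25 Cr

Provincial Income Tax: taxable = 2,230.00 Cr − 1×45.00 Cr = 2,185.00 Cr
  155.20 Cr + 13% × (2,185.00 Cr − 1,600.00 Cr) = 155.20 Cr + 13% × 585.00 Cr = 231.25 Cr
Pension Levy: YTD 70,930.00 Cr ≥ cap 69,080.00 Cr → 0.00 Cr
Total: 231.25 Cr + 0.00 Cr = 231.25 Cr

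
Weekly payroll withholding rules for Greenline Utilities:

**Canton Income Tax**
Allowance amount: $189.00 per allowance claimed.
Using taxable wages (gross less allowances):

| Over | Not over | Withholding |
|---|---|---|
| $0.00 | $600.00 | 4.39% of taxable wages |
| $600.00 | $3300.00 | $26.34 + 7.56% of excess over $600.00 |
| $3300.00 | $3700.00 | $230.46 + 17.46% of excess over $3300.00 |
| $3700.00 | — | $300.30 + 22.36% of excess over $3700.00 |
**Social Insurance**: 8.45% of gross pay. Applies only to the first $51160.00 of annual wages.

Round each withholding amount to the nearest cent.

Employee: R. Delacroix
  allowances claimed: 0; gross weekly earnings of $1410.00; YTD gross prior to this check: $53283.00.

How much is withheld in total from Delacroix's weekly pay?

Canton Income Tax: taxable = $1410.00
  $26.34 + 7.56% × ($1410.00 − $600.00) = $26.34 + 7.56% × $810.00 = $87.58
Social Insurance: YTD $53283.00 ≥ cap $51160.00 → $0.00
Total: $87.58 + $0.00 = $87.58

$87.58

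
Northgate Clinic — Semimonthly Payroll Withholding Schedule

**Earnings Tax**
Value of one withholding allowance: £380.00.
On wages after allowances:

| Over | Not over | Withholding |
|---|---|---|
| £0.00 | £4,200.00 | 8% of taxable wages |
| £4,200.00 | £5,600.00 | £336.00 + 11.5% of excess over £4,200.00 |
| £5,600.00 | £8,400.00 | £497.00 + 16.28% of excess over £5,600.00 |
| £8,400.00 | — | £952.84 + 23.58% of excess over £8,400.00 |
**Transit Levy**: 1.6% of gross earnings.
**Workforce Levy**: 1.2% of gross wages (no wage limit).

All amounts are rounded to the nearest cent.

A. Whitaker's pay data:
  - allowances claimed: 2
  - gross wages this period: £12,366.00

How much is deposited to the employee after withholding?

Earnings Tax: taxable = £12,366.00 − 2×£380.00 = £11,606.00
  £952.84 + 23.58% × (£11,606.00 − £8,400.00) = £952.84 + 23.58% × £3,206.00 = £1,708.81
Transit Levy: 1.6% × £12,366.00 = £197.86
Workforce Levy: 1.2% × £12,366.00 = £148.39
Total withheld: £1,708.81 + £197.86 + £148.39 = £2,055.06
Net pay: £12,366.00 − £2,055.06 = £10,310.94

£10,310.94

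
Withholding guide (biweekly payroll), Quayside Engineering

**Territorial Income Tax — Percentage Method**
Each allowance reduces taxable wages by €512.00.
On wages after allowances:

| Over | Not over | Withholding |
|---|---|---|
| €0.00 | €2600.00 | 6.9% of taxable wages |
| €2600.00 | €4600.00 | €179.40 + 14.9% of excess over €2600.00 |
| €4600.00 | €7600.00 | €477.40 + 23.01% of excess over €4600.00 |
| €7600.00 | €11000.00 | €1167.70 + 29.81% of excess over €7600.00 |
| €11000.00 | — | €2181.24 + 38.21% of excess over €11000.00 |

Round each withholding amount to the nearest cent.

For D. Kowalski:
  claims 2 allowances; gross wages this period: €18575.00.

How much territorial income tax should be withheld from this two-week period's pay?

€4684.38

Territorial Income Tax: taxable = €18575.00 − 2×€512.00 = €17551.00
  €2181.24 + 38.21% × (€17551.00 − €11000.00) = €2181.24 + 38.21% × €6551.00 = €4684.38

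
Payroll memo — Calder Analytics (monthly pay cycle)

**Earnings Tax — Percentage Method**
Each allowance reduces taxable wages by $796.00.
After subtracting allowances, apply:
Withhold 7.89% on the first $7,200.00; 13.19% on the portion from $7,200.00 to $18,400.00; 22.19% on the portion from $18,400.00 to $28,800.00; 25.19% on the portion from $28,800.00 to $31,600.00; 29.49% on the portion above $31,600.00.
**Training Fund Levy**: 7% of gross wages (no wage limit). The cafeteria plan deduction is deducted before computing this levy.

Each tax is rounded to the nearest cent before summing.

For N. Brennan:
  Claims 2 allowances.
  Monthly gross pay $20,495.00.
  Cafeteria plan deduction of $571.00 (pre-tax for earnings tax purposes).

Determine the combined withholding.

$3,431.07

Earnings Tax: taxable = $20,495.00 − $571.00 − 2×$796.00 = $18,332.00
  $568.08 + 13.19% × ($18,332.00 − $7,200.00) = $568.08 + 13.19% × $11,132.00 = $2,036.39
Training Fund Levy: 7% × $19,924.00 = $1,394.68
Total: $2,036.39 + $1,394.68 = $3,431.07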